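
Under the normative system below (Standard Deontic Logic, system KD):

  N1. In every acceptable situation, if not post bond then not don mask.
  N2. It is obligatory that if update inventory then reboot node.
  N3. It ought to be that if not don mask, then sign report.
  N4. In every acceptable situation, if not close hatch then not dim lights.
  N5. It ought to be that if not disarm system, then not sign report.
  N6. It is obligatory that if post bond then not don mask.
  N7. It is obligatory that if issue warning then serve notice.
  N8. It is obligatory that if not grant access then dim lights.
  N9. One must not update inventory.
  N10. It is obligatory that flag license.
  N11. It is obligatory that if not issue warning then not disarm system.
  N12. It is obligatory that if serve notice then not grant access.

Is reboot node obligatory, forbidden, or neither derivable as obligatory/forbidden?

Neither

Premise 2 is O(update_inventory → reboot_node), but O(update_inventory) is not derivable from the premises, so it does not yield O(reboot_node).
No premise or chain of K-axiom applications forces O(reboot_node), and none forces O(¬reboot_node). So reboot_node is neither obligatory nor forbidden under these norms.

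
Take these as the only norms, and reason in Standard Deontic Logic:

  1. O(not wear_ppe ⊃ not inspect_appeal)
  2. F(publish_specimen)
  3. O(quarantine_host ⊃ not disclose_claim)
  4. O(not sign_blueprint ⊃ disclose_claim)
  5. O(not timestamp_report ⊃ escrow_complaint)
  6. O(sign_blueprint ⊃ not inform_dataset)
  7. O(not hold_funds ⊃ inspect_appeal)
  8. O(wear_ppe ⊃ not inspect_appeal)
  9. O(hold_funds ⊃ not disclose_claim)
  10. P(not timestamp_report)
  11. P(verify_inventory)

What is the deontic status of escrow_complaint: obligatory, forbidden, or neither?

Premise 5 is O(not timestamp_report ⊃ escrow_complaint), but O(not timestamp_report) is not derivable from the premises (the permission P(not timestamp_report) asserts only not O(timestamp_report), not O(not timestamp_report)), so it does not yield O(escrow_complaint).
No premise or chain of K-axiom applications forces O(escrow_complaint), and none forces O(not escrow_complaint). So escrow_complaint is neither obligatory nor forbidden under these norms.

Neither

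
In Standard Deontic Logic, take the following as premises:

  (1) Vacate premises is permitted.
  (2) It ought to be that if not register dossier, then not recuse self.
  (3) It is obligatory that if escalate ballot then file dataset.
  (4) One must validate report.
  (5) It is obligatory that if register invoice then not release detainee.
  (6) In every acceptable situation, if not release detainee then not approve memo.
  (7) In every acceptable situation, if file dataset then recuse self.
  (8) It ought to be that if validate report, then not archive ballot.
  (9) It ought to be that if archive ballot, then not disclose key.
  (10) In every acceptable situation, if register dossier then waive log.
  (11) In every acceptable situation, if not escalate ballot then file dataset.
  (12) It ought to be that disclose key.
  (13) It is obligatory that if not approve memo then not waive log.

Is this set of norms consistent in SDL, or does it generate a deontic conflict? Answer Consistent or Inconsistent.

Premise 9 is O(archive_ballot → ¬disclose_key), but O(archive_ballot) is not derivable from the premises, so it does not yield O(¬disclose_key).
So O(¬disclose_key) is not derivable, and the apparent clash with O(disclose_key) does not arise.
A world satisfying every obligation exists (e.g. approve_memo=true, archive_ballot=false, disclose_key=true, escalate_ballot=false, file_dataset=true, recuse_self=true, register_dossier=true, register_invoice=false, release_detainee=true, vacate_premises=false, validate_report=true, waive_log=true); no atom is both obligatory and forbidden, so the set is consistent.

Consistent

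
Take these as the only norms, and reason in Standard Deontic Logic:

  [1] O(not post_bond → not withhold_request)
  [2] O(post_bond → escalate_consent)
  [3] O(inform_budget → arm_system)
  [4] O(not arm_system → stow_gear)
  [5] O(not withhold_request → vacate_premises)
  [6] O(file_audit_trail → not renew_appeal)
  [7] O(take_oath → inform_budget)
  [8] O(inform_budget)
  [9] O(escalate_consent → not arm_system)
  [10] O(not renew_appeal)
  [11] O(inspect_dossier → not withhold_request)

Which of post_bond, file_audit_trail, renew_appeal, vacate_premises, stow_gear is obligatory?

vacate_premises

From premise 8 we have O(inform_budget).
Premise 3 is O(inform_budget → arm_system); since O(inform_budget), deontic closure gives O(arm_system).
The contrapositive of premise 9 (O(escalate_consent → not arm_system)) is O(arm_system → not escalate_consent), and O(arm_system) is already established, so O(not escalate_consent).
Premise 2 is O(post_bond → escalate_consent); contrapositively O(not escalate_consent → not post_bond). Since O(not escalate_consent) holds, K gives O(not post_bond).
With premise 1, O(not post_bond → not withhold_request), the K-axiom yields O(not withhold_request).
With premise 5, O(not withhold_request → vacate_premises), the K-axiom yields O(vacate_premises).
So O(vacate_premises) holds — vacate_premises is obligatory. None of the other listed options is made obligatory by any chain of premises.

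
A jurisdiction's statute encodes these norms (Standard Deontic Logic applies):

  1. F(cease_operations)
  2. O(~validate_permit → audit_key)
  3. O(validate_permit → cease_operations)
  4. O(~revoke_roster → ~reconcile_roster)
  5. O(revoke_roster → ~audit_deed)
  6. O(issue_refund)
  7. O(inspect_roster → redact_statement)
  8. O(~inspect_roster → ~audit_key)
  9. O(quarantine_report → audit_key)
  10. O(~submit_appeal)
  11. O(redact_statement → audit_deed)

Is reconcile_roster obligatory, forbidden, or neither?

Premise 1 is F(cease_operations), i.e. O(~cease_operations).
Premise 3, O(validate_permit → cease_operations), contraposes to O(~cease_operations → ~validate_permit); with O(~cease_operations) we get O(~validate_permit).
Applying K to premise 2 (O(~validate_permit → audit_key)) and O(~validate_permit) yields O(audit_key).
The contrapositive of premise 8 (O(~inspect_roster → ~audit_key)) is O(audit_key → inspect_roster), and O(audit_key) is already established, so O(inspect_roster).
From O(inspect_roster) and premise 7, O(inspect_roster → redact_statement), we obtain O(redact_statement).
With premise 11, O(redact_statement → audit_deed), the K-axiom yields O(audit_deed).
Premise 5 is O(revoke_roster → ~audit_deed); contrapositively O(audit_deed → ~revoke_roster). Since O(audit_deed) holds, K gives O(~revoke_roster).
With premise 4, O(~revoke_roster → ~reconcile_roster), the K-axiom yields O(~reconcile_roster).
Premises 6, 9, 10 do not contribute to this derivation.
Thus O(~reconcile_roster), which is F(reconcile_roster): reconcile_roster is forbidden.

Forbidden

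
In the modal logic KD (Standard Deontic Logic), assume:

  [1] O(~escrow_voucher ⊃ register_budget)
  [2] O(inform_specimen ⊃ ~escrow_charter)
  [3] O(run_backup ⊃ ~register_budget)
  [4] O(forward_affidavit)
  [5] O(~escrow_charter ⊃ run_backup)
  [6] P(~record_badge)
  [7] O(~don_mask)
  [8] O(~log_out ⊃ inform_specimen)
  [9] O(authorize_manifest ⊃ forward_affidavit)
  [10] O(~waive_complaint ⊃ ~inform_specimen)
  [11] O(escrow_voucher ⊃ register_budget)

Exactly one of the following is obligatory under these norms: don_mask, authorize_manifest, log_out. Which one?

Premises 11 and 1 are O(escrow_voucher ⊃ register_budget) and O(~escrow_voucher ⊃ register_budget); every ideal world satisfies escrow_voucher or ~escrow_voucher, so in either case register_budget holds — hence O(register_budget).
Premise 3 is O(run_backup ⊃ ~register_budget); contrapositively O(register_budget ⊃ ~run_backup). Since O(register_budget) holds, K gives O(~run_backup).
The contrapositive of premise 5 (O(~escrow_charter ⊃ run_backup)) is O(~run_backup ⊃ escrow_charter), and O(~run_backup) is already established, so O(escrow_charter).
Premise 2, O(inform_specimen ⊃ ~escrow_charter), contraposes to O(escrow_charter ⊃ ~inform_specimen); with O(escrow_charter) we get O(~inform_specimen).
The contrapositive of premise 8 (O(~log_out ⊃ inform_specimen)) is O(~inform_specimen ⊃ log_out), and O(~inform_specimen) is already established, so O(log_out).
So O(log_out) holds — log_out is obligatory. None of the other listed options is made obligatory by any chain of premises.

log_out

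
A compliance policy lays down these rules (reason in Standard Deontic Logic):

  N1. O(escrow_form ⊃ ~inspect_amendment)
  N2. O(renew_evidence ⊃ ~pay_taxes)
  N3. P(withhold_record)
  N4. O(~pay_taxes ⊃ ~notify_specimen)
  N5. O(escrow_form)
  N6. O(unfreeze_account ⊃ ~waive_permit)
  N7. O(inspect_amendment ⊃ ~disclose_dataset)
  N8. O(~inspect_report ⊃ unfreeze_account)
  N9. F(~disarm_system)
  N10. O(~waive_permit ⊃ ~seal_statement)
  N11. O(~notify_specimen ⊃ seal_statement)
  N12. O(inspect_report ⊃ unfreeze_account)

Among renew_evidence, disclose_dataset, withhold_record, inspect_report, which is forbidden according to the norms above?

By case analysis on ~inspect_report: premise 8 gives O(~inspect_report ⊃ unfreeze_account) and premise 12 gives O(inspect_report ⊃ unfreeze_account), so O(unfreeze_account) either way.
Applying K to premise 6 (O(unfreeze_account ⊃ ~waive_permit)) and O(unfreeze_account) yields O(~waive_permit).
Premise 10 is O(~waive_permit ⊃ ~seal_statement); since O(~waive_permit), deontic closure gives O(~seal_statement).
Premise 11, O(~notify_specimen ⊃ seal_statement), contraposes to O(~seal_statement ⊃ notify_specimen); with O(~seal_statement) we get O(notify_specimen).
The contrapositive of premise 4 (O(~pay_taxes ⊃ ~notify_specimen)) is O(notify_specimen ⊃ pay_taxes), and O(notify_specimen) is already established, so O(pay_taxes).
The contrapositive of premise 2 (O(renew_evidence ⊃ ~pay_taxes)) is O(pay_taxes ⊃ ~renew_evidence), and O(pay_taxes) is already established, so O(~renew_evidence).
So O(~renew_evidence) holds, i.e. renew_evidence is forbidden. None of the other listed options is forbidden under the premises.

renew_evidence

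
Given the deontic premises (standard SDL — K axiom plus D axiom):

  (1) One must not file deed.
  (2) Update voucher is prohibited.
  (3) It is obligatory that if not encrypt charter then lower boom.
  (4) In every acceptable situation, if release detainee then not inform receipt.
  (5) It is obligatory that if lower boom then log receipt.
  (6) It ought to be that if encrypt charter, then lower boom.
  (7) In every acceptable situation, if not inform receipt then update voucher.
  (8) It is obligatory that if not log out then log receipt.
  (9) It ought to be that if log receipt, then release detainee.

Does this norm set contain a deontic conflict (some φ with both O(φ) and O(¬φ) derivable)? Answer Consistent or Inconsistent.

Premises 6 and 3 are O(encrypt_charter → lower_boom) and O(¬encrypt_charter → lower_boom); every ideal world satisfies encrypt_charter or ¬encrypt_charter, so in either case lower_boom holds — hence O(lower_boom).
From O(lower_boom) and premise 5, O(lower_boom → log_receipt), we obtain O(log_receipt).
From O(log_receipt) and premise 9, O(log_receipt → release_detainee), we obtain O(release_detainee).
With premise 4, O(release_detainee → ¬inform_receipt), the K-axiom yields O(¬inform_receipt).
Applying K to premise 7 (O(¬inform_receipt → update_voucher)) and O(¬inform_receipt) yields O(update_voucher).
But premise 2, F(update_voucher), means O(¬update_voucher).
We now have both O(update_voucher) and O(¬update_voucher) — update_voucher is simultaneously obligatory and forbidden, violating the D-axiom.

Inconsistent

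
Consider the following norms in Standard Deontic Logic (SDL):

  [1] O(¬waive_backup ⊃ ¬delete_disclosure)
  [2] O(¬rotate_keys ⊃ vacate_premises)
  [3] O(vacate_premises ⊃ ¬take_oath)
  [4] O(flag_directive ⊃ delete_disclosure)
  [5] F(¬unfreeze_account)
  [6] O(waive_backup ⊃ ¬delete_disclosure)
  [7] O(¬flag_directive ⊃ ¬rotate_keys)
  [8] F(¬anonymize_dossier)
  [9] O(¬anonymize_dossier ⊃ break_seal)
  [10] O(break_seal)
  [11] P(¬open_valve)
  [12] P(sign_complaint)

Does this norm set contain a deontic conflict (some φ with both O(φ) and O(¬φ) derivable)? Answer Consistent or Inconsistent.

Premise 9 is O(¬anonymize_dossier ⊃ break_seal); even if O(break_seal) held, inferring O(¬anonymize_dossier) would be affirming the consequent — invalid.
So O(¬anonymize_dossier) is not derivable, and the apparent clash with O(anonymize_dossier) does not arise.
A world satisfying every obligation exists (e.g. anonymize_dossier=true, break_seal=true, delete_disclosure=false, flag_directive=false, open_valve=false, rotate_keys=false, sign_complaint=false, take_oath=false, unfreeze_account=true, vacate_premises=true, waive_backup=false); no atom is both obligatory and forbidden, so the set is consistent.

Consistent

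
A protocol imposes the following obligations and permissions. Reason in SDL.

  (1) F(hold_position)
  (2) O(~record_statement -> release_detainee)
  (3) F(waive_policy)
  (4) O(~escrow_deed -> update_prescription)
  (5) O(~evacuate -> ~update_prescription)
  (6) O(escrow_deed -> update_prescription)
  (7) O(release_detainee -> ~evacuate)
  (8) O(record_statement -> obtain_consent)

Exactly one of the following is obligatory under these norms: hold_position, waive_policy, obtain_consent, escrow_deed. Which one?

Premises 6 and 4 are O(escrow_deed -> update_prescription) and O(~escrow_deed -> update_prescription); every ideal world satisfies escrow_deed or ~escrow_deed, so in either case update_prescription holds — hence O(update_prescription).
The contrapositive of premise 5 (O(~evacuate -> ~update_prescription)) is O(update_prescription -> evacuate), and O(update_prescription) is already established, so O(evacuate).
The contrapositive of premise 7 (O(release_detainee -> ~evacuate)) is O(evacuate -> ~release_detainee), and O(evacuate) is already established, so O(~release_detainee).
Premise 2 is O(~record_statement -> release_detainee); contrapositively O(~release_detainee -> record_statement). Since O(~release_detainee) holds, K gives O(record_statement).
From O(record_statement) and premise 8, O(record_statement -> obtain_consent), we obtain O(obtain_consent).
So O(obtain_consent) holds — obtain_consent is obligatory. None of the other listed options is made obligatory by any chain of premises.

obtain_consent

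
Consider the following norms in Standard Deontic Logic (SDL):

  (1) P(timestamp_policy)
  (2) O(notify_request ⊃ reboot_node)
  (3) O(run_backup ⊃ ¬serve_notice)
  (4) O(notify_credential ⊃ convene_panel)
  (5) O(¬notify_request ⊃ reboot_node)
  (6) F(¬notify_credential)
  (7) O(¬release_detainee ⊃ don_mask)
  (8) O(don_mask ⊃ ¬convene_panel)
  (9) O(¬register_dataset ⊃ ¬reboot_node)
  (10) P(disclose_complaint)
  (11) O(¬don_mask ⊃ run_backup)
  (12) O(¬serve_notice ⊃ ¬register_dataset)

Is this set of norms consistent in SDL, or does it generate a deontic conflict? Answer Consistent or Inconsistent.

Premises 2 and 5 are O(notify_request ⊃ reboot_node) and O(¬notify_request ⊃ reboot_node); every ideal world satisfies notify_request or ¬notify_request, so in either case reboot_node holds — hence O(reboot_node).
Premise 9, O(¬register_dataset ⊃ ¬reboot_node), contraposes to O(reboot_node ⊃ register_dataset); with O(reboot_node) we get O(register_dataset).
Premise 12 is O(¬serve_notice ⊃ ¬register_dataset); contrapositively O(register_dataset ⊃ serve_notice). Since O(register_dataset) holds, K gives O(serve_notice).
The contrapositive of premise 3 (O(run_backup ⊃ ¬serve_notice)) is O(serve_notice ⊃ ¬run_backup), and O(serve_notice) is already established, so O(¬run_backup).
The contrapositive of premise 11 (O(¬don_mask ⊃ run_backup)) is O(¬run_backup ⊃ don_mask), and O(¬run_backup) is already established, so O(don_mask).
With premise 8, O(don_mask ⊃ ¬convene_panel), the K-axiom yields O(¬convene_panel).
The contrapositive of premise 4 (O(notify_credential ⊃ convene_panel)) is O(¬convene_panel ⊃ ¬notify_credential), and O(¬convene_panel) is already established, so O(¬notify_credential).
However, F(¬notify_credential) at premise 6 amounts to O(notify_credential).
We now have both O(¬notify_credential) and O(notify_credential) — notify_credential is simultaneously obligatory and forbidden, violating the D-axiom.

Inconsistent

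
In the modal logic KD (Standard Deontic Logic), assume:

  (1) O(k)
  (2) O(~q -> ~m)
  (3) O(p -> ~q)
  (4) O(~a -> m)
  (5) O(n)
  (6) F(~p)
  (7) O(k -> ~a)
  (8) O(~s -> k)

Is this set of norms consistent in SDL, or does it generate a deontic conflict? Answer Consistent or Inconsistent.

From premise 1 we have O(k).
Applying K to premise 7 (O(k -> ~a)) and O(k) yields O(~a).
With premise 4, O(~a -> m), the K-axiom yields O(m).
The contrapositive of premise 2 (O(~q -> ~m)) is O(m -> q), and O(m) is already established, so O(q).
Premise 3 is O(p -> ~q); contrapositively O(q -> ~p). Since O(q) holds, K gives O(~p).
Yet premise 6 is F(~p), i.e. O(p).
We now have both O(~p) and O(p) — p is simultaneously obligatory and forbidden, violating the D-axiom.

Inconsistent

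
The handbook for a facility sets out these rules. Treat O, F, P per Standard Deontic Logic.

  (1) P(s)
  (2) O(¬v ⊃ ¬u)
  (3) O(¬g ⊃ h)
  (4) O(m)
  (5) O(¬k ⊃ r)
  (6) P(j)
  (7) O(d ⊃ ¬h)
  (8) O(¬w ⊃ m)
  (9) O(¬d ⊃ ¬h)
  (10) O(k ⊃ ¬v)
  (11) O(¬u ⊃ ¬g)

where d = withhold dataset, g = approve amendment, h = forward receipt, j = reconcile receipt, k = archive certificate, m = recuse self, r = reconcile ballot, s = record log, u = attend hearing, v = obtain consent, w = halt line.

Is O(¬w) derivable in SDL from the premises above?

Premise 8 is O(¬w ⊃ m); even if O(m) held, inferring O(¬w) would be affirming the consequent — invalid.
No other premise forces O(¬w). An ideal world satisfying every premise can still have ¬w false, so O(¬w) is not derivable.

No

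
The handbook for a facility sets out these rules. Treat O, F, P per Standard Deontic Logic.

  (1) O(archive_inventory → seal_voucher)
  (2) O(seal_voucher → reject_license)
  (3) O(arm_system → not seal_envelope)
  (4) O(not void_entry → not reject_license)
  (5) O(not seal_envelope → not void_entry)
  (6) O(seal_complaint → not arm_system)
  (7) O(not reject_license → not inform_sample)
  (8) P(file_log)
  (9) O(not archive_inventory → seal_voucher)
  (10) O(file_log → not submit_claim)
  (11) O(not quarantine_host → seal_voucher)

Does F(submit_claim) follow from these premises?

Premise 10 is O(file_log → not submit_claim), but O(file_log) is not derivable from the premises (the permission P(file_log) asserts only not O(not file_log), not O(file_log)), so it does not yield O(not submit_claim).
No other premise forces O(not submit_claim). An ideal world satisfying every premise can still have submit_claim true, so F(submit_claim) is not derivable.

No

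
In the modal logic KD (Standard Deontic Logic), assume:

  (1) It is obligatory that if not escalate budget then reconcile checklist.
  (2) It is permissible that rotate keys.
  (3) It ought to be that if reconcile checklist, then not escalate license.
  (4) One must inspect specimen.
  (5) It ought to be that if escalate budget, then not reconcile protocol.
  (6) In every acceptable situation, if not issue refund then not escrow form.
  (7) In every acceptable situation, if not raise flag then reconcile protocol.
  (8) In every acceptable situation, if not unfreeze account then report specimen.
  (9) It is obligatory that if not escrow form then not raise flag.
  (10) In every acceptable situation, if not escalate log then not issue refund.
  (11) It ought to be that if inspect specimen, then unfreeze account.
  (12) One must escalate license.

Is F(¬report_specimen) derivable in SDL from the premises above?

No

Premise 8 is O(¬unfreeze_account → report_specimen), but O(¬unfreeze_account) is not derivable from the premises, so it does not yield O(report_specimen).
No other premise forces O(report_specimen). An ideal world satisfying every premise can still have ¬report_specimen true, so F(¬report_specimen) is not derivable.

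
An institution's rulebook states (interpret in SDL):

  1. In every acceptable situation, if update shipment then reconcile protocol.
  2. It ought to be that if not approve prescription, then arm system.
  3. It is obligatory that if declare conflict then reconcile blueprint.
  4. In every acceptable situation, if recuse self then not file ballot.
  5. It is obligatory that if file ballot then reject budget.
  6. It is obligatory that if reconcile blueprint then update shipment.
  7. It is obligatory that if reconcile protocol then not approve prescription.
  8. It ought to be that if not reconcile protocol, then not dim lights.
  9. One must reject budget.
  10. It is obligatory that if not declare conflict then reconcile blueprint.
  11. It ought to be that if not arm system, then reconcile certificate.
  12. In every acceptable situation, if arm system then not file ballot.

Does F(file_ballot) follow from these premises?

Yes

Premises 10 and 3 are O(¬declare_conflict → reconcile_blueprint) and O(declare_conflict → reconcile_blueprint); every ideal world satisfies ¬declare_conflict or declare_conflict, so in either case reconcile_blueprint holds — hence O(reconcile_blueprint).
From O(reconcile_blueprint) and premise 6, O(reconcile_blueprint → update_shipment), we obtain O(update_shipment).
With premise 1, O(update_shipment → reconcile_protocol), the K-axiom yields O(reconcile_protocol).
Premise 7 is O(reconcile_protocol → ¬approve_prescription); since O(reconcile_protocol), deontic closure gives O(¬approve_prescription).
Premise 2 is O(¬approve_prescription → arm_system); since O(¬approve_prescription), deontic closure gives O(arm_system).
Applying K to premise 12 (O(arm_system → ¬file_ballot)) and O(arm_system) yields O(¬file_ballot).
Premises 4, 5, 8, 9, 11 do not contribute to this derivation.
So O(¬file_ballot) holds, i.e. F(file_ballot). The claim follows.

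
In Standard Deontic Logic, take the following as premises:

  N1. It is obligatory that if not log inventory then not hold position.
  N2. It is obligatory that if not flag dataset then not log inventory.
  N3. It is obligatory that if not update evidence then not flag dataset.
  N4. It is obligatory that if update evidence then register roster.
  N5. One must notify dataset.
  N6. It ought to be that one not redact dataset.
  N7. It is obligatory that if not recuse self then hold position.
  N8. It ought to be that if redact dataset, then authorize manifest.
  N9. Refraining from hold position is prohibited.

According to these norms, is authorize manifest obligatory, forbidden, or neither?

Neither

Premise 8 is O(redact_dataset → authorize_manifest), but O(redact_dataset) is not derivable from the premises, so it does not yield O(authorize_manifest).
No premise or chain of K-axiom applications forces O(authorize_manifest), and none forces O(¬authorize_manifest). So authorize_manifest is neither obligatory nor forbidden under these norms.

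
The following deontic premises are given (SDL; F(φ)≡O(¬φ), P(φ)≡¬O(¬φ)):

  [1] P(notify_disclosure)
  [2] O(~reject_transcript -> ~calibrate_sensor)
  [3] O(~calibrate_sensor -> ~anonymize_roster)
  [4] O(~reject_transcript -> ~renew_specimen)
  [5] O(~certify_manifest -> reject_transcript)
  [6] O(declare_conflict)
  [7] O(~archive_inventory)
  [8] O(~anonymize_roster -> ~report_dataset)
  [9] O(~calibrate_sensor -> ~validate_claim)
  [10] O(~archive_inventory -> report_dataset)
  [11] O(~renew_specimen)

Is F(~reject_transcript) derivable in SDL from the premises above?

Premise 7 gives O(~archive_inventory).
From O(~archive_inventory) and premise 10, O(~archive_inventory -> report_dataset), we obtain O(report_dataset).
The contrapositive of premise 8 (O(~anonymize_roster -> ~report_dataset)) is O(report_dataset -> anonymize_roster), and O(report_dataset) is already established, so O(anonymize_roster).
The contrapositive of premise 3 (O(~calibrate_sensor -> ~anonymize_roster)) is O(anonymize_roster -> calibrate_sensor), and O(anonymize_roster) is already established, so O(calibrate_sensor).
Premise 2, O(~reject_transcript -> ~calibrate_sensor), contraposes to O(calibrate_sensor -> reject_transcript); with O(calibrate_sensor) we get O(reject_transcript).
Premises 1, 4, 5, 6, 9, 11 do not contribute to this derivation.
So O(reject_transcript) holds, i.e. F(~reject_transcript). The claim follows.

Yes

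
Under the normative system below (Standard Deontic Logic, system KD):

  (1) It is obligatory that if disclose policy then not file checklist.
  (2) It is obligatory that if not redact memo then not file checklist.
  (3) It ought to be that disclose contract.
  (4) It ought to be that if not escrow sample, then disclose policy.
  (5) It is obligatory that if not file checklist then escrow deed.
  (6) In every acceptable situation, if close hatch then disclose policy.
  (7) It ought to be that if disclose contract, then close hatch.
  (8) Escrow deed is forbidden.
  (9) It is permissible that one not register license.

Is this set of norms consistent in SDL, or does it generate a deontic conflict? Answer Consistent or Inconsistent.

Inconsistent

Premise 3 states O(disclose_contract) outright.
Premise 7 is O(disclose_contract → close_hatch); since O(disclose_contract), deontic closure gives O(close_hatch).
Applying K to premise 6 (O(close_hatch → disclose_policy)) and O(close_hatch) yields O(disclose_policy).
With premise 1, O(disclose_policy → ¬file_checklist), the K-axiom yields O(¬file_checklist).
Applying K to premise 5 (O(¬file_checklist → escrow_deed)) and O(¬file_checklist) yields O(escrow_deed).
Yet premise 8 is F(escrow_deed), i.e. O(¬escrow_deed).
We now have both O(escrow_deed) and O(¬escrow_deed) — escrow_deed is simultaneously obligatory and forbidden, violating the D-axiom.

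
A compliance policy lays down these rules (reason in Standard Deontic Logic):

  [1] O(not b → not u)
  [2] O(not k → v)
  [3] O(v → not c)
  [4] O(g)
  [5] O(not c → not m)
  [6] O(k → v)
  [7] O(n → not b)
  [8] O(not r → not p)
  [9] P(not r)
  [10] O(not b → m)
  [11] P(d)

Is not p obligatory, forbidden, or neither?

Premise 8 is O(not r → not p), but O(not r) is not derivable from the premises (the permission P(not r) asserts only not O(r), not O(not r)), so it does not yield O(not p).
No premise or chain of K-axiom applications forces O(not p), and none forces O(p). So not p is neither obligatory nor forbidden under these norms.

Neither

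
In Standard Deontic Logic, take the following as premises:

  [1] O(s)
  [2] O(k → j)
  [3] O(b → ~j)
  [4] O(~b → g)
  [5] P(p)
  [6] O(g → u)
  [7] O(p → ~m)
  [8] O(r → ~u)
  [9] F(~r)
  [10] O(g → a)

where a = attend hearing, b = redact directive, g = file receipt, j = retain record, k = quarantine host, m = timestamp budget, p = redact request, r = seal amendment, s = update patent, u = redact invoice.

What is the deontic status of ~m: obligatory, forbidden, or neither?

Neither

Premise 7 is O(p → ~m), but O(p) is not derivable from the premises (the permission P(p) asserts only ~O(~p), not O(p)), so it does not yield O(~m).
No premise or chain of K-axiom applications forces O(~m), and none forces O(m). So ~m is neither obligatory nor forbidden under these norms.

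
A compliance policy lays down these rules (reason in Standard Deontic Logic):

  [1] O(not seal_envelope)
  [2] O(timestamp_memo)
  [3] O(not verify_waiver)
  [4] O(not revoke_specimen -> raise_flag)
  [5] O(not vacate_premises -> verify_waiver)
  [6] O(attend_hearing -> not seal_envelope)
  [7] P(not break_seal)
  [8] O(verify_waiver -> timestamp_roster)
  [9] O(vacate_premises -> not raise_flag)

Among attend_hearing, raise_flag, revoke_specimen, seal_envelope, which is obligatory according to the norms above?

revoke_specimen

Premise 3 states O(not verify_waiver) outright.
Premise 5 is O(not vacate_premises -> verify_waiver); contrapositively O(not verify_waiver -> vacate_premises). Since O(not verify_waiver) holds, K gives O(vacate_premises).
With premise 9, O(vacate_premises -> not raise_flag), the K-axiom yields O(not raise_flag).
Premise 4 is O(not revoke_specimen -> raise_flag); contrapositively O(not raise_flag -> revoke_specimen). Since O(not raise_flag) holds, K gives O(revoke_specimen).
So O(revoke_specimen) holds — revoke_specimen is obligatory. None of the other listed options is made obligatory by any chain of premises.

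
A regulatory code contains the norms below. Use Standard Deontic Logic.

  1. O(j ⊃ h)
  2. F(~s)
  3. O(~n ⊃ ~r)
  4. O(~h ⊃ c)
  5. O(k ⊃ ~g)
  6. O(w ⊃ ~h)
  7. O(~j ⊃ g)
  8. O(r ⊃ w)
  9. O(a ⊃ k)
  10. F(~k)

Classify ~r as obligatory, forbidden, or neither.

Premise 10 is F(~k), i.e. O(k).
With premise 5, O(k ⊃ ~g), the K-axiom yields O(~g).
Premise 7, O(~j ⊃ g), contraposes to O(~g ⊃ j); with O(~g) we get O(j).
Applying K to premise 1 (O(j ⊃ h)) and O(j) yields O(h).
The contrapositive of premise 6 (O(w ⊃ ~h)) is O(h ⊃ ~w), and O(h) is already established, so O(~w).
Premise 8, O(r ⊃ w), contraposes to O(~w ⊃ ~r); with O(~w) we get O(~r).
Premises 2, 3, 4, 9 do not contribute to this derivation.
Hence ~r is obligatory.

Obligatory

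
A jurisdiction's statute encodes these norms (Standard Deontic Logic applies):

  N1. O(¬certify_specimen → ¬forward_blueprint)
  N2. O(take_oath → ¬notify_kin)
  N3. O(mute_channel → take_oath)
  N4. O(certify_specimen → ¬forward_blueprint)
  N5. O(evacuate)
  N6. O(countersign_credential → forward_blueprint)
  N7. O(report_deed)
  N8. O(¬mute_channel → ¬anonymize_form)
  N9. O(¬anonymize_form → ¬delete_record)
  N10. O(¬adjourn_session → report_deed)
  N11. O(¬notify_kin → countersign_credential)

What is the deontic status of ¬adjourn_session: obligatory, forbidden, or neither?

Neither

Premise 10 is O(¬adjourn_session → report_deed); even if O(report_deed) held, inferring O(¬adjourn_session) would be affirming the consequent — invalid.
No premise or chain of K-axiom applications forces O(¬adjourn_session), and none forces O(adjourn_session). So ¬adjourn_session is neither obligatory nor forbidden under these norms.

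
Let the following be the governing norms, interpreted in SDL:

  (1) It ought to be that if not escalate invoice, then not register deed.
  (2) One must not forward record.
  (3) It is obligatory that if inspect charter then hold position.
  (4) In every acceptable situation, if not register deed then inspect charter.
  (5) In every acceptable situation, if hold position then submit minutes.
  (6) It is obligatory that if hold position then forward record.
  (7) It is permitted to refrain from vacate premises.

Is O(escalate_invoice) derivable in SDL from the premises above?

Yes

F(forward_record) at premise 2 means O(¬forward_record).
Premise 6, O(hold_position → forward_record), contraposes to O(¬forward_record → ¬hold_position); with O(¬forward_record) we get O(¬hold_position).
The contrapositive of premise 3 (O(inspect_charter → hold_position)) is O(¬hold_position → ¬inspect_charter), and O(¬hold_position) is already established, so O(¬inspect_charter).
Premise 4 is O(¬register_deed → inspect_charter); contrapositively O(¬inspect_charter → register_deed). Since O(¬inspect_charter) holds, K gives O(register_deed).
Premise 1 is O(¬escalate_invoice → ¬register_deed); contrapositively O(register_deed → escalate_invoice). Since O(register_deed) holds, K gives O(escalate_invoice).
Premises 5, 7 do not contribute to this derivation.
So O(escalate_invoice) follows.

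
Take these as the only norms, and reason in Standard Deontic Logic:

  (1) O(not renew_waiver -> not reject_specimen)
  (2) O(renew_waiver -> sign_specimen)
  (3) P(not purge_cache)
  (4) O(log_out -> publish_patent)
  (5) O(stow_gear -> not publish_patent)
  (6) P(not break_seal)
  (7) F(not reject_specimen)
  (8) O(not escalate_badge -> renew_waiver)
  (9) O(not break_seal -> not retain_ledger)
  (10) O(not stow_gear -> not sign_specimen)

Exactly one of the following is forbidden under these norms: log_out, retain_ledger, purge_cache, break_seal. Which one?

log_out

F(not reject_specimen) at premise 7 means O(reject_specimen).
Premise 1 is O(not renew_waiver -> not reject_specimen); contrapositively O(reject_specimen -> renew_waiver). Since O(reject_specimen) holds, K gives O(renew_waiver).
Premise 2 is O(renew_waiver -> sign_specimen); since O(renew_waiver), deontic closure gives O(sign_specimen).
Premise 10, O(not stow_gear -> not sign_specimen), contraposes to O(sign_specimen -> stow_gear); with O(sign_specimen) we get O(stow_gear).
From O(stow_gear) and premise 5, O(stow_gear -> not publish_patent), we obtain O(not publish_patent).
The contrapositive of premise 4 (O(log_out -> publish_patent)) is O(not publish_patent -> not log_out), and O(not publish_patent) is already established, so O(not log_out).
So O(not log_out) holds, i.e. log_out is forbidden. None of the other listed options is forbidden under the premises.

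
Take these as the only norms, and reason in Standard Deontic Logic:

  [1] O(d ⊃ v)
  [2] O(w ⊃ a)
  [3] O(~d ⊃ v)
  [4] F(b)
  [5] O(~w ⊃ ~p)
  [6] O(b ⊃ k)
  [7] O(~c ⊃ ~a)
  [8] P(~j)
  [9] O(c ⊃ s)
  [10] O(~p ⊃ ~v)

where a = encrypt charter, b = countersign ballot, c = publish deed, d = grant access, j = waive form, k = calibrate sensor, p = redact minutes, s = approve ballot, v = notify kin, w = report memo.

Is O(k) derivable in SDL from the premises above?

Premise 6 is O(b ⊃ k), but O(b) is not derivable from the premises, so it does not yield O(k).
No other premise forces O(k). An ideal world satisfying every premise can still have k false, so O(k) is not derivable.

No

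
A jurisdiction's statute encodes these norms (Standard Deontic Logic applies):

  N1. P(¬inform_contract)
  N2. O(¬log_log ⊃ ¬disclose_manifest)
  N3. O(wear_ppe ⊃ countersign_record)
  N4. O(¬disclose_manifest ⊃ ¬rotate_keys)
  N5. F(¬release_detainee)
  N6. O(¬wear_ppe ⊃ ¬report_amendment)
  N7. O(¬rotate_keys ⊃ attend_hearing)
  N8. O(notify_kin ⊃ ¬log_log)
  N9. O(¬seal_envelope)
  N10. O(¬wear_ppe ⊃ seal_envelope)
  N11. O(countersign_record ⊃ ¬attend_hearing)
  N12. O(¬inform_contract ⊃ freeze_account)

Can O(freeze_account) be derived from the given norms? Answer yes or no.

Premise 12 is O(¬inform_contract ⊃ freeze_account), but O(¬inform_contract) is not derivable from the premises (the permission P(¬inform_contract) asserts only ¬O(inform_contract), not O(¬inform_contract)), so it does not yield O(freeze_account).
No other premise forces O(freeze_account). An ideal world satisfying every premise can still have freeze_account false, so O(freeze_account) is not derivable.

No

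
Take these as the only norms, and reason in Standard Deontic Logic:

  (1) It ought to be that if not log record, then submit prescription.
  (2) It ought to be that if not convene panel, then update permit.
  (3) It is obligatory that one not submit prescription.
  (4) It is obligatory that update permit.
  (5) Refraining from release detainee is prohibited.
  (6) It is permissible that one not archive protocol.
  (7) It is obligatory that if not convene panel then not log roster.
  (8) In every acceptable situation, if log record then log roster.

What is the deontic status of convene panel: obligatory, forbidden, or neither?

Premise 3 states O(¬submit_prescription) outright.
Premise 1, O(¬log_record → submit_prescription), contraposes to O(¬submit_prescription → log_record); with O(¬submit_prescription) we get O(log_record).
From O(log_record) and premise 8, O(log_record → log_roster), we obtain O(log_roster).
The contrapositive of premise 7 (O(¬convene_panel → ¬log_roster)) is O(log_roster → convene_panel), and O(log_roster) is already established, so O(convene_panel).
Premises 2, 4, 5, 6 do not contribute to this derivation.
Hence convene_panel is obligatory.

Obligatory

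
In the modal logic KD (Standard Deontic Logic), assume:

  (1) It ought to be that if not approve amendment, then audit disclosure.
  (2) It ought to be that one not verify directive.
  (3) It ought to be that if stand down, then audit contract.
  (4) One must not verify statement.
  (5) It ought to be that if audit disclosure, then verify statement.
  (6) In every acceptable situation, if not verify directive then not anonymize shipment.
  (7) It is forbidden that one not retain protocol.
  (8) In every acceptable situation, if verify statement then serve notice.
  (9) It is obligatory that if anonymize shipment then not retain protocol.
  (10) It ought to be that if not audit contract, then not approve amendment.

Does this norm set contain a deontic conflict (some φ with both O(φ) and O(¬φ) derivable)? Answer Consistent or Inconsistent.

Consistent

Premise 9 is O(anonymize_shipment → ¬retain_protocol), but O(anonymize_shipment) is not derivable from the premises, so it does not yield O(¬retain_protocol).
So O(¬retain_protocol) is not derivable, and the apparent clash with O(retain_protocol) does not arise.
A world satisfying every obligation exists (e.g. anonymize_shipment=false, approve_amendment=true, audit_contract=true, audit_disclosure=false, retain_protocol=true, serve_notice=false, stand_down=false, verify_directive=false, verify_statement=false); no atom is both obligatory and forbidden, so the set is consistent.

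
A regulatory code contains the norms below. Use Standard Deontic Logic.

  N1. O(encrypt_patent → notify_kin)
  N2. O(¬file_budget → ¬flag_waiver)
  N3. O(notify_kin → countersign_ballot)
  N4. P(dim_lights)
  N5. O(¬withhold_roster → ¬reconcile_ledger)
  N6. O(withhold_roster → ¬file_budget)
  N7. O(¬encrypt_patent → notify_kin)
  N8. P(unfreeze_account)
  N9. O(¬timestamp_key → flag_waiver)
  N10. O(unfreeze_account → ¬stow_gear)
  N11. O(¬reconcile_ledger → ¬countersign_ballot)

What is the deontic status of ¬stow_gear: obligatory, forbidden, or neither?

Neither

Premise 10 is O(unfreeze_account → ¬stow_gear), but O(unfreeze_account) is not derivable from the premises (the permission P(unfreeze_account) asserts only ¬O(¬unfreeze_account), not O(unfreeze_account)), so it does not yield O(¬stow_gear).
No premise or chain of K-axiom applications forces O(¬stow_gear), and none forces O(stow_gear). So ¬stow_gear is neither obligatory nor forbidden under these norms.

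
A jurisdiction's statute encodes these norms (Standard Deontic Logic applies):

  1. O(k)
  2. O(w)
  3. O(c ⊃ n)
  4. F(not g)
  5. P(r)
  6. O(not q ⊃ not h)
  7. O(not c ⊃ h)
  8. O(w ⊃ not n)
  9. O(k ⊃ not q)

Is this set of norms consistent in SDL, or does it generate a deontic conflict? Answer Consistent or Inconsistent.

From premise 2 we have O(w).
Premise 8 is O(w ⊃ not n); since O(w), deontic closure gives O(not n).
The contrapositive of premise 3 (O(c ⊃ n)) is O(not n ⊃ not c), and O(not n) is already established, so O(not c).
With premise 7, O(not c ⊃ h), the K-axiom yields O(h).
The contrapositive of premise 6 (O(not q ⊃ not h)) is O(h ⊃ q), and O(h) is already established, so O(q).
Premise 9 is O(k ⊃ not q); contrapositively O(q ⊃ not k). Since O(q) holds, K gives O(not k).
Yet premise 1 states O(k).
We now have both O(not k) and O(k) — k is simultaneously obligatory and forbidden, violating the D-axiom.

Inconsistent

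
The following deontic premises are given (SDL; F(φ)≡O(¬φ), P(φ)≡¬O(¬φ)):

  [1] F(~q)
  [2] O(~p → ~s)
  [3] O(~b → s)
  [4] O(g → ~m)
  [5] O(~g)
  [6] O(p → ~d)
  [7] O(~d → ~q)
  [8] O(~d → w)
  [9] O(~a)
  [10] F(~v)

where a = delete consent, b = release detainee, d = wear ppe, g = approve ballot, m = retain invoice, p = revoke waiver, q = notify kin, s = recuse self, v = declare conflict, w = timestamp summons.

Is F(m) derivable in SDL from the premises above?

Premise 4 is O(g → ~m), but O(g) is not derivable from the premises, so it does not yield O(~m).
No other premise forces O(~m). An ideal world satisfying every premise can still have m true, so F(m) is not derivable.

No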